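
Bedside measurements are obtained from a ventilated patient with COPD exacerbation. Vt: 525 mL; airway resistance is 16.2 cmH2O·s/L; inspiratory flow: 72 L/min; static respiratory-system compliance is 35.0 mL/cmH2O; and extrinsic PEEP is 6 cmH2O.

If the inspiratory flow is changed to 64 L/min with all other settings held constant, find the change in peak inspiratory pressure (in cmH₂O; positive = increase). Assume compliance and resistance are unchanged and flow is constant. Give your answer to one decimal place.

Flow: 72 L/min ÷ 60 = 1.2 L/s.
New flow: 64 L/min ÷ 60 = 1.0667 L/s.
PIP = Vt/C + R·V̇ + PEEP (constant-flow equation of motion).
Only the resistive term changes: ΔPIP = R × ΔV̇ = 16.2 × (1.0667 − 1.2) = 16.2 × -0.1333 = -2.159 cmH2O.

-2.2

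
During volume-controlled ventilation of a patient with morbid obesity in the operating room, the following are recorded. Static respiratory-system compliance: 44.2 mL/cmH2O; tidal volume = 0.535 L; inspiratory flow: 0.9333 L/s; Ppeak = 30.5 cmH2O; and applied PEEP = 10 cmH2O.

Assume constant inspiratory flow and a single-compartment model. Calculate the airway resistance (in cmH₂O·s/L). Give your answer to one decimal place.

Equation of motion (constant flow): PIP = Vt/C + R·V̇ + PEEP.
R·V̇ = PIP − Vt/C − PEEP = 30.5 − 535/44.2 − 10 = 30.5 − 12.104 − 10 = 8.396 cmH2O.
R = 8.396 / 0.9333 = 8.996 cmH2O·s/L.

9.0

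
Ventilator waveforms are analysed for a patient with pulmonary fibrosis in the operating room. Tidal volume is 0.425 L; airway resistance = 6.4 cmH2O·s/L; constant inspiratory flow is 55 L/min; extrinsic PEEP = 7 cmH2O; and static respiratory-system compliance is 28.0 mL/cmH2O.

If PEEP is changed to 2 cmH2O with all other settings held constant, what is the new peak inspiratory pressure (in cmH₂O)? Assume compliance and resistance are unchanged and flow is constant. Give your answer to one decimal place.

23.0

Flow: 55 L/min ÷ 60 = 0.9167 L/s.
PIP = Vt/C + R·V̇ + PEEP (constant-flow equation of motion).
Only the baseline term changes: ΔPIP = ΔPEEP = 2 − 7 = -5.0 cmH2O.
Original PIP = 425/28.0 + 6.4×0.9167 + 7 = 28.045 cmH2O; new PIP = 28.045 + (-5.0) = 23.045 cmH2O.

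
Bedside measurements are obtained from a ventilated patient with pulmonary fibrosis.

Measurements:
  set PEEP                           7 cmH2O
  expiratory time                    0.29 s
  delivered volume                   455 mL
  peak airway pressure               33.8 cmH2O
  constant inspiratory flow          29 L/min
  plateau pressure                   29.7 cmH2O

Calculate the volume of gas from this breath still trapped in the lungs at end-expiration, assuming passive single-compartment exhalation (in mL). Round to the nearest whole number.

Flow: 29 L/min ÷ 60 = 0.4833 L/s.
R = (PIP − Pplat)/V̇ = (33.8 − 29.7) / 0.4833 = 4.1/0.4833 = 8.483 cmH2O·s/L.
C = Vt/(Pplat − PEEP) = 455.0 / (29.7 − 7) = 455.0/22.7 = 20.044 mL/cmH2O.
τ = R × C = 8.483 × 0.02004 L/cmH2O = 0.17 s.
Fraction remaining = e^(−Te/τ) = e^(−0.29/0.17) = 0.1816.
Trapped volume = 455.0 × 0.1816 = 82.628 mL.

83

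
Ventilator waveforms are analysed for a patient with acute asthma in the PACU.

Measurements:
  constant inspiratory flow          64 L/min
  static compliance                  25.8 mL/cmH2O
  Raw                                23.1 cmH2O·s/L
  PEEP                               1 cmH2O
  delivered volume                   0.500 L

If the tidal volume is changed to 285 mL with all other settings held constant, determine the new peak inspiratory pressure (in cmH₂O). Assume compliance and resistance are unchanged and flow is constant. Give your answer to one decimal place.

36.7

Flow: 64 L/min ÷ 60 = 1.0667 L/s.
PIP = Vt/C + R·V̇ + PEEP (constant-flow equation of motion).
Only the elastic term changes: ΔPIP = ΔVt / C = (285 − 500) / 25.8 = -8.333 cmH2O.
Original PIP = 500/25.8 + 23.1×1.0667 + 1 = 45.021 cmH2O; new PIP = 45.021 + (-8.333) = 36.688 cmH2O.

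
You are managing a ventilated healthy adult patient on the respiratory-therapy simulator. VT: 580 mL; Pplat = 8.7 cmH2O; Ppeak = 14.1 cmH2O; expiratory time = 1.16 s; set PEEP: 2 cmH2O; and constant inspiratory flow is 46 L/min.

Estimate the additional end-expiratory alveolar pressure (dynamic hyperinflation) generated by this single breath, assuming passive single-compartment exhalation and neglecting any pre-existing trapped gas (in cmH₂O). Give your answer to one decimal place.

1.0

Flow: 46 L/min ÷ 60 = 0.7667 L/s.
R = (PIP − Pplat)/V̇ = (14.1 − 8.7) / 0.7667 = 5.4/0.7667 = 7.043 cmH2O·s/L.
C = Vt/(Pplat − PEEP) = 580.0 / (8.7 − 2) = 580.0/6.7 = 86.567 mL/cmH2O.
τ = R × C = 7.043 × 0.08657 L/cmH2O = 0.6097 s.
Fraction remaining = e^(−Te/τ) = e^(−1.16/0.6097) = 0.1492; trapped volume = 580.0 × 0.1492 = 86.536 mL.
Additional alveolar pressure from trapping ≈ V_trapped / C = 86.536 / 86.567 = 0.9996 cmH2O.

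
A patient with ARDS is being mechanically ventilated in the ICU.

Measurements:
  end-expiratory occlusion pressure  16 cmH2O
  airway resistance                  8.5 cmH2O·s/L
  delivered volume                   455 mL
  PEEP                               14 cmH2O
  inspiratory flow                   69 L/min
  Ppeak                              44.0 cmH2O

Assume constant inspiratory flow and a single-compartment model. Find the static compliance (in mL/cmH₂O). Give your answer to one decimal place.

Flow: 69 L/min ÷ 60 = 1.15 L/s.
Total PEEP = 16 cmH2O (set 14 + intrinsic 2); this is the baseline alveolar pressure.
Equation of motion (constant flow): PIP = Vt/C + R·V̇ + PEEP.
Vt/C = PIP − R·V̇ − PEEP = 44.0 − 8.5×1.15 − 16 = 44.0 − 9.775 − 16 = 18.225 cmH2O.
C = Vt / 18.225 = 455 / 18.225 = 24.966 mL/cmH2O.

25.0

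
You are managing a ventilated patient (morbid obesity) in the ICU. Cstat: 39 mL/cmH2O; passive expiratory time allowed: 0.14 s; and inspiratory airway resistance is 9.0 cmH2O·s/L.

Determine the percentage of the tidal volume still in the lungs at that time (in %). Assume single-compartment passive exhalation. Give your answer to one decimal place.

67.1

τ = R × C = 9.0 × 39 mL/cmH2O = 9.0 × 0.039 L/cmH2O = 0.351 s.
Passive exhalation: V(t)/V₀ = e^(−t/τ) = e^(−0.14/0.351) = 0.6711.
Fraction remaining = 0.6711 → 67.11%.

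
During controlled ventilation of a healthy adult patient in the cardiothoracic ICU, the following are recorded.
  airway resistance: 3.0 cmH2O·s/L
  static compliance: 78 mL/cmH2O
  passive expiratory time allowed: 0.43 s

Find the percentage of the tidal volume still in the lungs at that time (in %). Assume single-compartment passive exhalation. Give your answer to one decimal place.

τ = R × C = 3.0 × 78 mL/cmH2O = 3.0 × 0.078 L/cmH2O = 0.234 s.
Passive exhalation: V(t)/V₀ = e^(−t/τ) = e^(−0.43/0.234) = 0.1592.
Fraction remaining = 0.1592 → 15.92%.

15.9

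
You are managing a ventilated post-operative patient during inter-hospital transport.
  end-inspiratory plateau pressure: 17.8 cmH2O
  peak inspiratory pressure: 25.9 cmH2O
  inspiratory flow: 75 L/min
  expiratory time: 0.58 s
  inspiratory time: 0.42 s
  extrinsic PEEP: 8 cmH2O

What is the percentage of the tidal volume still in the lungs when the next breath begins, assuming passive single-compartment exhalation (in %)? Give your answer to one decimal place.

Flow: 75 L/min ÷ 60 = 1.25 L/s.
Vt = flow × Ti = 1.25 L/s × 0.42 s × 1000 mL/L = 525.0 mL.
R = (PIP − Pplat)/V̇ = (25.9 − 17.8) / 1.25 = 8.1/1.25 = 6.48 cmH2O·s/L.
C = Vt/(Pplat − PEEP) = 525.0 / (17.8 − 8) = 525.0/9.8 = 53.571 mL/cmH2O.
τ = R × C = 6.48 × 0.05357 L/cmH2O = 0.3471 s.
Fraction remaining at end-expiration = e^(−Te/τ) = e^(−0.58/0.3471) = 0.1881 → 18.81%.

18.8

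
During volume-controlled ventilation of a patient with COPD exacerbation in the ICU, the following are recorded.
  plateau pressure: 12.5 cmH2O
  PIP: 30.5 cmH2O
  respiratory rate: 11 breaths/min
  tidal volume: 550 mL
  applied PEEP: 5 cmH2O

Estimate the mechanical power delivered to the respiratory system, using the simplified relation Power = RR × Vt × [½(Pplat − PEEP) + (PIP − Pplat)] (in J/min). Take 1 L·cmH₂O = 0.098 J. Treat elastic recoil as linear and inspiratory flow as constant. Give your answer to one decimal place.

12.9

Per-breath work = Vt × [½(Pplat−PEEP) + (PIP−Pplat)] = 0.550 × [0.5×7.5 + 18.0] = 0.550 × 21.75 = 11.963 L·cmH2O.
Power = 11 × 11.963 = 131.59 L·cmH2O/min.
× 0.098 J/(L·cmH2O) → 12.896 J/min.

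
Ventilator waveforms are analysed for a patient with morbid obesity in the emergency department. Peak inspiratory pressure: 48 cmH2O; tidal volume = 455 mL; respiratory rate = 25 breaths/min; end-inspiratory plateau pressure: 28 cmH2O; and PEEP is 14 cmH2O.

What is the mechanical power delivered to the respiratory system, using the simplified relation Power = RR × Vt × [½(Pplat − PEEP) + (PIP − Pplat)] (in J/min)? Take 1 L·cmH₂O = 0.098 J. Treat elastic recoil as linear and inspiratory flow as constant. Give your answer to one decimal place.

30.1

Per-breath work = Vt × [½(Pplat−PEEP) + (PIP−Pplat)] = 0.455 × [0.5×14.0 + 20.0] = 0.455 × 27.0 = 12.285 L·cmH2O.
Power = 25 × 12.285 = 307.13 L·cmH2O/min.
× 0.098 J/(L·cmH2O) → 30.099 J/min.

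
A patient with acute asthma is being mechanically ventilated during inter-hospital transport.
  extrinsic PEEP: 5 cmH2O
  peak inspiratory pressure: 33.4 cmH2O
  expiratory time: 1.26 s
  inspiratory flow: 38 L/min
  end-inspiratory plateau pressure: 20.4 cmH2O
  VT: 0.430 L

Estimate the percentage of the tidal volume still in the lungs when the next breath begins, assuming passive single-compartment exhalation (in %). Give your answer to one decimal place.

11.1

Flow: 38 L/min ÷ 60 = 0.6333 L/s.
R = (PIP − Pplat)/V̇ = (33.4 − 20.4) / 0.6333 = 13.0/0.6333 = 20.527 cmH2O·s/L.
C = Vt/(Pplat − PEEP) = 430.0 / (20.4 − 5) = 430.0/15.4 = 27.922 mL/cmH2O.
τ = R × C = 20.527 × 0.02792 L/cmH2O = 0.5731 s.
Fraction remaining at end-expiration = e^(−Te/τ) = e^(−1.26/0.5731) = 0.111 → 11.1%.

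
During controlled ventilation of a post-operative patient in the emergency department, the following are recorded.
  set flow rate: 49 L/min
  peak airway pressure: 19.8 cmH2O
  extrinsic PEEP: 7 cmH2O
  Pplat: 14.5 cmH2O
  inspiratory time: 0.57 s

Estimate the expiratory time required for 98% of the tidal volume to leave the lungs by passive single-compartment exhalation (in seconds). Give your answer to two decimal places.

1.58

Flow: 49 L/min ÷ 60 = 0.8167 L/s.
Vt = flow × Ti = 0.8167 L/s × 0.57 s × 1000 mL/L = 465.52 mL.
R = (PIP − Pplat)/V̇ = (19.8 − 14.5) / 0.8167 = 5.3/0.8167 = 6.49 cmH2O·s/L.
C = Vt/(Pplat − PEEP) = 465.52 / (14.5 − 7) = 465.52/7.5 = 62.069 mL/cmH2O.
τ = R × C = 6.49 × 0.06207 L/cmH2O = 0.4028 s.
t = −τ·ln(1 − 0.98) = −0.4028·ln(0.02) = 1.576 s.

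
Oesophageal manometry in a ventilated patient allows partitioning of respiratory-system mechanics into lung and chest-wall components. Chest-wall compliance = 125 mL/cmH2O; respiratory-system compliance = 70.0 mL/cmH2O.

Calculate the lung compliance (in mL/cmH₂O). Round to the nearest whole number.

1/CL = 1/Crs − 1/Ccw.
1/CL = 1/70.0 − 1/125 = 0.006286.
CL = 159.08 mL/cmH2O.

159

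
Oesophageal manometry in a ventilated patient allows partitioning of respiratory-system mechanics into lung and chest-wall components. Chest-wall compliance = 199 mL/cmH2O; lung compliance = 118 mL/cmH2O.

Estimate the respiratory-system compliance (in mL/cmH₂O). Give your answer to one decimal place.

Lung and chest wall are elastances in series: 1/Crs = 1/CL + 1/Ccw.
1/Crs = 1/118 + 1/199 = 0.0135.
Crs = 74.074 mL/cmH2O.

74.1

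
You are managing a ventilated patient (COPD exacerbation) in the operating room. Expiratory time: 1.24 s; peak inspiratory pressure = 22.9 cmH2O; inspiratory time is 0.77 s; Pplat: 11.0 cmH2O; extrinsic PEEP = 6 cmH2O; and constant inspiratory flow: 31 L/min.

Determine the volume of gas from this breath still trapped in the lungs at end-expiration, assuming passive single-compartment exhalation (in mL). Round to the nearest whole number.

202

Flow: 31 L/min ÷ 60 = 0.5167 L/s.
Vt = flow × Ti = 0.5167 L/s × 0.77 s × 1000 mL/L = 397.86 mL.
R = (PIP − Pplat)/V̇ = (22.9 − 11.0) / 0.5167 = 11.9/0.5167 = 23.031 cmH2O·s/L.
C = Vt/(Pplat − PEEP) = 397.86 / (11.0 − 6) = 397.86/5.0 = 79.572 mL/cmH2O.
τ = R × C = 23.031 × 0.07957 L/cmH2O = 1.833 s.
Fraction remaining = e^(−Te/τ) = e^(−1.24/1.833) = 0.5084.
Trapped volume = 397.86 × 0.5084 = 202.27 mL.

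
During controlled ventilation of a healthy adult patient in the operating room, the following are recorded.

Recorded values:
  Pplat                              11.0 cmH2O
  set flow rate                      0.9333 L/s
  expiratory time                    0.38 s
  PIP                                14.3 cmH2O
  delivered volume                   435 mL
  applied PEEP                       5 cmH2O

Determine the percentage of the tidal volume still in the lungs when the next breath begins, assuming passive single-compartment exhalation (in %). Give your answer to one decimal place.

22.7

R = (PIP − Pplat)/V̇ = (14.3 − 11.0) / 0.9333 = 3.3/0.9333 = 3.536 cmH2O·s/L.
C = Vt/(Pplat − PEEP) = 435.0 / (11.0 − 5) = 435.0/6.0 = 72.5 mL/cmH2O.
τ = R × C = 3.536 × 0.0725 L/cmH2O = 0.2564 s.
Fraction remaining at end-expiration = e^(−Te/τ) = e^(−0.38/0.2564) = 0.2272 → 22.72%.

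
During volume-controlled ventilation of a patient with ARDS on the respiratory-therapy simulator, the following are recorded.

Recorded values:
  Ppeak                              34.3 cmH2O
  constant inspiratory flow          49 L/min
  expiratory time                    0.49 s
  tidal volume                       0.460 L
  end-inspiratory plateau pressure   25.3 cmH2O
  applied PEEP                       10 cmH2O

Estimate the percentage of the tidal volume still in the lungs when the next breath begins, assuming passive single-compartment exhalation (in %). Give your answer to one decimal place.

22.8

Flow: 49 L/min ÷ 60 = 0.8167 L/s.
R = (PIP − Pplat)/V̇ = (34.3 − 25.3) / 0.8167 = 9.0/0.8167 = 11.02 cmH2O·s/L.
C = Vt/(Pplat − PEEP) = 460.0 / (25.3 − 10) = 460.0/15.3 = 30.065 mL/cmH2O.
τ = R × C = 11.02 × 0.03007 L/cmH2O = 0.3314 s.
Fraction remaining at end-expiration = e^(−Te/τ) = e^(−0.49/0.3314) = 0.228 → 22.8%.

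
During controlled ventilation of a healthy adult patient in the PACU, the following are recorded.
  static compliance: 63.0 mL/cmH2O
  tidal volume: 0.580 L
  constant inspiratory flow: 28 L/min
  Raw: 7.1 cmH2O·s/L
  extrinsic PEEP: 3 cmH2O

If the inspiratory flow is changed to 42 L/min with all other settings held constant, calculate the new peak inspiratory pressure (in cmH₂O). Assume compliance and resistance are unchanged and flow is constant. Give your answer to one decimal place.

17.2

Flow: 28 L/min ÷ 60 = 0.4667 L/s.
New flow: 42 L/min ÷ 60 = 0.7 L/s.
PIP = Vt/C + R·V̇ + PEEP (constant-flow equation of motion).
Only the resistive term changes: ΔPIP = R × ΔV̇ = 7.1 × (0.7 − 0.4667) = 7.1 × 0.2333 = 1.656 cmH2O.
Original PIP = 580/63.0 + 7.1×0.4667 + 3 = 15.52 cmH2O; new PIP = 15.52 + (1.656) = 17.176 cmH2O.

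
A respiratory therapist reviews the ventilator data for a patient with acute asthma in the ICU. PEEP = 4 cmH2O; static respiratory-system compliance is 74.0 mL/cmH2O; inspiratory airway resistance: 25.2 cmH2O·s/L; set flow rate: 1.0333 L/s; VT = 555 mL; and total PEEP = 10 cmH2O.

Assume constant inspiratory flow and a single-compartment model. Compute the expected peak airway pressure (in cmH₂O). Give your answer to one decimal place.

Total PEEP = 10 cmH2O (set 4 + intrinsic 6); this is the baseline alveolar pressure.
Equation of motion (constant flow): PIP = Vt/C + R·V̇ + PEEP.
PIP = 555/74.0 + 25.2×1.0333 + 10 = 7.5 + 26.039 + 10 = 43.539 cmH2O.

43.5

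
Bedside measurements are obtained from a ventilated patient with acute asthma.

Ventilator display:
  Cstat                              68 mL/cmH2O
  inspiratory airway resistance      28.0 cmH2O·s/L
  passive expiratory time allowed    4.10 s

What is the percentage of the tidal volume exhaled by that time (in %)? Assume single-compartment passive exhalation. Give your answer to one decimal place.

88.4

τ = R × C = 28.0 × 68 mL/cmH2O = 28.0 × 0.068 L/cmH2O = 1.904 s.
Passive exhalation: V(t)/V₀ = e^(−t/τ) = e^(−4.10/1.904) = 0.1161.
Fraction exhaled = 1 − 0.1161 = 0.8839 → 88.39%.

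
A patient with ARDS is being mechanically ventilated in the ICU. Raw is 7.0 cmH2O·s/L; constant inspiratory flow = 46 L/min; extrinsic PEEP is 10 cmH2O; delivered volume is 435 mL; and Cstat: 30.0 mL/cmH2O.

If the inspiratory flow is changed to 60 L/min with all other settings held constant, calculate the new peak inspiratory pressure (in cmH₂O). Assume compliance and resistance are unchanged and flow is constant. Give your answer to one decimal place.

Flow: 46 L/min ÷ 60 = 0.7667 L/s.
New flow: 60 L/min ÷ 60 = 1 L/s.
PIP = Vt/C + R·V̇ + PEEP (constant-flow equation of motion).
Only the resistive term changes: ΔPIP = R × ΔV̇ = 7.0 × (1 − 0.7667) = 7.0 × 0.2333 = 1.633 cmH2O.
Original PIP = 435/30.0 + 7.0×0.7667 + 10 = 29.867 cmH2O; new PIP = 29.867 + (1.633) = 31.5 cmH2O.

31.5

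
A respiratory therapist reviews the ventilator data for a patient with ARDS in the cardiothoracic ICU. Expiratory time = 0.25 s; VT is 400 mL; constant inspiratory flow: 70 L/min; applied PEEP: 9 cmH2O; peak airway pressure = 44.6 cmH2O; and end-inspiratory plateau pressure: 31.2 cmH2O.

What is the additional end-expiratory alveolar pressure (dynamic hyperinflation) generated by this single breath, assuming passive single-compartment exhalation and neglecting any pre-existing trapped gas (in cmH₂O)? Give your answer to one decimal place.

Flow: 70 L/min ÷ 60 = 1.1667 L/s.
R = (PIP − Pplat)/V̇ = (44.6 − 31.2) / 1.1667 = 13.4/1.1667 = 11.485 cmH2O·s/L.
C = Vt/(Pplat − PEEP) = 400.0 / (31.2 − 9) = 400.0/22.2 = 18.018 mL/cmH2O.
τ = R × C = 11.485 × 0.01802 L/cmH2O = 0.207 s.
Fraction remaining = e^(−Te/τ) = e^(−0.25/0.207) = 0.2989; trapped volume = 400.0 × 0.2989 = 119.56 mL.
Additional alveolar pressure from trapping ≈ V_trapped / C = 119.56 / 18.018 = 6.636 cmH2O.

6.6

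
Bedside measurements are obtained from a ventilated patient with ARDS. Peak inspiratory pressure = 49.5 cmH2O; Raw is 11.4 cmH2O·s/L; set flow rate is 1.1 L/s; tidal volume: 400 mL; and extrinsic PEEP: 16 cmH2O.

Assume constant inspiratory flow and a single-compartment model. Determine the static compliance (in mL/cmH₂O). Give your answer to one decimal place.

19.1

Equation of motion (constant flow): PIP = Vt/C + R·V̇ + PEEP.
Vt/C = PIP − R·V̇ − PEEP = 49.5 − 11.4×1.1 − 16 = 49.5 − 12.54 − 16 = 20.96 cmH2O.
C = Vt / 20.96 = 400 / 20.96 = 19.084 mL/cmH2O.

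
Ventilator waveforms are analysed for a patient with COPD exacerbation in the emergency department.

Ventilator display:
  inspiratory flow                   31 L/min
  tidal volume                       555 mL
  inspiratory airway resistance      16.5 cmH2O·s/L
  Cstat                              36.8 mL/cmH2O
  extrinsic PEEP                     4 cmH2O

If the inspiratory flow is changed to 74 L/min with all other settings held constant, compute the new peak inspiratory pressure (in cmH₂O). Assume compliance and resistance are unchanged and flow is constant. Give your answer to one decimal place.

39.4

Flow: 31 L/min ÷ 60 = 0.5167 L/s.
New flow: 74 L/min ÷ 60 = 1.2333 L/s.
PIP = Vt/C + R·V̇ + PEEP (constant-flow equation of motion).
Only the resistive term changes: ΔPIP = R × ΔV̇ = 16.5 × (1.2333 − 0.5167) = 16.5 × 0.7166 = 11.824 cmH2O.
Original PIP = 555/36.8 + 16.5×0.5167 + 4 = 27.607 cmH2O; new PIP = 27.607 + (11.824) = 39.431 cmH2O.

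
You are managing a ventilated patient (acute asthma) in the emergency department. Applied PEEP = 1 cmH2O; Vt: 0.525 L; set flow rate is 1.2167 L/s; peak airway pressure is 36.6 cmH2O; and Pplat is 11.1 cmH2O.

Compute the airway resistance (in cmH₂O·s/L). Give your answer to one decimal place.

Raw = (PIP − Pplat) / flow = (36.6 − 11.1) / 1.2167 = 25.5 / 1.2167 = 20.958 cmH2O·s/L.

21.0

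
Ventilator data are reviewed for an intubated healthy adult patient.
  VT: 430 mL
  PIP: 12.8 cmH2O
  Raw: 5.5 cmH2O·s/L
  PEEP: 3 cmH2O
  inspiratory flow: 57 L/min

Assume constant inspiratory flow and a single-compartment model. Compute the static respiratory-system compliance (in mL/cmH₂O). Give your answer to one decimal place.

94.0

Flow: 57 L/min ÷ 60 = 0.95 L/s.
Equation of motion (constant flow): PIP = Vt/C + R·V̇ + PEEP.
Vt/C = PIP − R·V̇ − PEEP = 12.8 − 5.5×0.95 − 3 = 12.8 − 5.225 − 3 = 4.575 cmH2O.
C = Vt / 4.575 = 430 / 4.575 = 93.989 mL/cmH2O.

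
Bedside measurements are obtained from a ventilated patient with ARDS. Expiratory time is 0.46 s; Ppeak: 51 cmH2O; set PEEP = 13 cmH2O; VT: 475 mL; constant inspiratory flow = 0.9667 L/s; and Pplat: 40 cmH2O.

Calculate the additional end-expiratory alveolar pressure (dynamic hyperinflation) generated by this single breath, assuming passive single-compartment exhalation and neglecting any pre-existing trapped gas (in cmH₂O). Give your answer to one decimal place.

R = (PIP − Pplat)/V̇ = (51 − 40) / 0.9667 = 11.0/0.9667 = 11.379 cmH2O·s/L.
C = Vt/(Pplat − PEEP) = 475.0 / (40 − 13) = 475.0/27.0 = 17.593 mL/cmH2O.
τ = R × C = 11.379 × 0.01759 L/cmH2O = 0.2002 s.
Fraction remaining = e^(−Te/τ) = e^(−0.46/0.2002) = 0.1005; trapped volume = 475.0 × 0.1005 = 47.738 mL.
Additional alveolar pressure from trapping ≈ V_trapped / C = 47.738 / 17.593 = 2.713 cmH2O.

2.7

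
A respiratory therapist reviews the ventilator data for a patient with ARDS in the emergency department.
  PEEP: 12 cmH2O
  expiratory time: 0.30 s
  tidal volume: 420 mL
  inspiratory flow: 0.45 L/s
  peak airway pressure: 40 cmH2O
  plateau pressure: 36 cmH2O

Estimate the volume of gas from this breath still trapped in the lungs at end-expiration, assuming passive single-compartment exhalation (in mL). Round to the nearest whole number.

R = (PIP − Pplat)/V̇ = (40 − 36) / 0.45 = 4.0/0.45 = 8.889 cmH2O·s/L.
C = Vt/(Pplat − PEEP) = 420.0 / (36 − 12) = 420.0/24.0 = 17.5 mL/cmH2O.
τ = R × C = 8.889 × 0.0175 L/cmH2O = 0.1556 s.
Fraction remaining = e^(−Te/τ) = e^(−0.30/0.1556) = 0.1454.
Trapped volume = 420.0 × 0.1454 = 61.068 mL.

61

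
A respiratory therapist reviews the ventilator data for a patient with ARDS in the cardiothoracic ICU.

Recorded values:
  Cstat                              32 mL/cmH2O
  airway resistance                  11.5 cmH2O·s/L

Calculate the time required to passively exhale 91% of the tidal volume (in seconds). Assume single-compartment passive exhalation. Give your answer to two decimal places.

τ = R × C = 11.5 × 32 mL/cmH2O = 11.5 × 0.032 L/cmH2O = 0.368 s.
Exhaled fraction f = 1 − e^(−t/τ) → t = −τ·ln(1 − f) = −0.368·ln(0.09) = 0.8861 s.

0.89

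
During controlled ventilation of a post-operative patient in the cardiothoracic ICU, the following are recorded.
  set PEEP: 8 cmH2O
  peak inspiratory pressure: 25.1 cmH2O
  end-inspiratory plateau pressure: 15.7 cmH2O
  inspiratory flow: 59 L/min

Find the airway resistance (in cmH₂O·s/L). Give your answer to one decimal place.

9.6

Flow: 59 L/min ÷ 60 = 0.9833 L/s.
Raw = (PIP − Pplat) / flow = (25.1 − 15.7) / 0.9833 = 9.4 / 0.9833 = 9.56 cmH2O·s/L.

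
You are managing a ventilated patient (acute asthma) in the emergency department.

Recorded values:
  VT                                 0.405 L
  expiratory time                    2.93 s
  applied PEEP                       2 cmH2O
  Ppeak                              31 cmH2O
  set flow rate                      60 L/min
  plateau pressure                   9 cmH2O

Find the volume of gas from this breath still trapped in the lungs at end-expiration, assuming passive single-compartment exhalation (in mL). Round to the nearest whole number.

41

Flow: 60 L/min ÷ 60 = 1 L/s.
R = (PIP − Pplat)/V̇ = (31 − 9) / 1 = 22.0/1 = 22.0 cmH2O·s/L.
C = Vt/(Pplat − PEEP) = 405.0 / (9 − 2) = 405.0/7.0 = 57.857 mL/cmH2O.
τ = R × C = 22.0 × 0.05786 L/cmH2O = 1.273 s.
Fraction remaining = e^(−Te/τ) = e^(−2.93/1.273) = 0.1001.
Trapped volume = 405.0 × 0.1001 = 40.541 mL.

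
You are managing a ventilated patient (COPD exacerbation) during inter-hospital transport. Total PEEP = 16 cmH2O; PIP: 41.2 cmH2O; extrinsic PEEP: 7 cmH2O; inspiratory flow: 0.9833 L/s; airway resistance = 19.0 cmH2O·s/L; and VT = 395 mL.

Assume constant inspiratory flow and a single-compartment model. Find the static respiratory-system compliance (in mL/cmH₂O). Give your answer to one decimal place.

60.6

Total PEEP = 16 cmH2O (set 7 + intrinsic 9); this is the baseline alveolar pressure.
Equation of motion (constant flow): PIP = Vt/C + R·V̇ + PEEP.
Vt/C = PIP − R·V̇ − PEEP = 41.2 − 19.0×0.9833 − 16 = 41.2 − 18.683 − 16 = 6.517 cmH2O.
C = Vt / 6.517 = 395 / 6.517 = 60.611 mL/cmH2O.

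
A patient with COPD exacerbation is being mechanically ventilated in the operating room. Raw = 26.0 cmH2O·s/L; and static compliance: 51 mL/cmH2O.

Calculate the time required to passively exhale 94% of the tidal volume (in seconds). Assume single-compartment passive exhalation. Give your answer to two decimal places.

3.73

τ = R × C = 26.0 × 51 mL/cmH2O = 26.0 × 0.051 L/cmH2O = 1.326 s.
Exhaled fraction f = 1 − e^(−t/τ) → t = −τ·ln(1 − f) = −1.326·ln(0.06) = 3.731 s.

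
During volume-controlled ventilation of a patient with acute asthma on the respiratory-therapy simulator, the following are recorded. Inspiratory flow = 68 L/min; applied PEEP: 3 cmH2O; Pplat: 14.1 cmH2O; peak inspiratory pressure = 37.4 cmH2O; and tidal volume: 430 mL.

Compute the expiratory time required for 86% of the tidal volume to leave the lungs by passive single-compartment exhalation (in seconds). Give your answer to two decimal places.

Flow: 68 L/min ÷ 60 = 1.1333 L/s.
R = (PIP − Pplat)/V̇ = (37.4 − 14.1) / 1.1333 = 23.3/1.1333 = 20.559 cmH2O·s/L.
C = Vt/(Pplat − PEEP) = 430.0 / (14.1 − 3) = 430.0/11.1 = 38.739 mL/cmH2O.
τ = R × C = 20.559 × 0.03874 L/cmH2O = 0.7965 s.
t = −τ·ln(1 − 0.86) = −0.7965·ln(0.14) = 1.566 s.

1.57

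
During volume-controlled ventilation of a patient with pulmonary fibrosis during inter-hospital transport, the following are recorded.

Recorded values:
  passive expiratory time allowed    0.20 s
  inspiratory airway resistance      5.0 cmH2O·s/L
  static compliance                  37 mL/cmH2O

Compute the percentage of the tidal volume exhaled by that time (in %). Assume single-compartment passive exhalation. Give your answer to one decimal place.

τ = R × C = 5.0 × 37 mL/cmH2O = 5.0 × 0.037 L/cmH2O = 0.185 s.
Passive exhalation: V(t)/V₀ = e^(−t/τ) = e^(−0.20/0.185) = 0.3392.
Fraction exhaled = 1 − 0.3392 = 0.6608 → 66.08%.

66.1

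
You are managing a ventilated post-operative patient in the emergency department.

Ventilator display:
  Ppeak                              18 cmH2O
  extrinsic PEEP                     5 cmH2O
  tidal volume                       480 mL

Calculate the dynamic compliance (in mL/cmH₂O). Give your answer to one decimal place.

Dynamic compliance = Vt / (PIP − PEEP) = 480 / (18 − 5) = 480 / 13.0 = 36.923 mL/cmH2O.

36.9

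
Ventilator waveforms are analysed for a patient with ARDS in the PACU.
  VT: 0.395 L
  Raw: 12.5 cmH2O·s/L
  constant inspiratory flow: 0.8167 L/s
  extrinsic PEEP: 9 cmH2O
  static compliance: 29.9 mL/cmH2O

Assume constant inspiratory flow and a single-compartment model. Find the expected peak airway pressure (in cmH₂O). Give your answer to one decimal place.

32.4

Equation of motion (constant flow): PIP = Vt/C + R·V̇ + PEEP.
PIP = 395/29.9 + 12.5×0.8167 + 9 = 13.211 + 10.209 + 9 = 32.42 cmH2O.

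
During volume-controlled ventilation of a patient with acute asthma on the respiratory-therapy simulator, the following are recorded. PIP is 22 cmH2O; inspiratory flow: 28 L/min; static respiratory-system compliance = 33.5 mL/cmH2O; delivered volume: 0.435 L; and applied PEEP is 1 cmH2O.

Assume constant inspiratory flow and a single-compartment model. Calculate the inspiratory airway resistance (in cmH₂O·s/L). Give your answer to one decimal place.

17.2

Flow: 28 L/min ÷ 60 = 0.4667 L/s.
Equation of motion (constant flow): PIP = Vt/C + R·V̇ + PEEP.
R·V̇ = PIP − Vt/C − PEEP = 22 − 435/33.5 − 1 = 22 − 12.985 − 1 = 8.015 cmH2O.
R = 8.015 / 0.4667 = 17.174 cmH2O·s/L.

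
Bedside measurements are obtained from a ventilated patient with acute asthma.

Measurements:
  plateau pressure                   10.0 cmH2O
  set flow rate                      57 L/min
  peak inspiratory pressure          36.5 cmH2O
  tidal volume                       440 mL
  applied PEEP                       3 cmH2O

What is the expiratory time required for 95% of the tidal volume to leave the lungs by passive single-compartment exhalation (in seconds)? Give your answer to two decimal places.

Flow: 57 L/min ÷ 60 = 0.95 L/s.
R = (PIP − Pplat)/V̇ = (36.5 − 10.0) / 0.95 = 26.5/0.95 = 27.895 cmH2O·s/L.
C = Vt/(Pplat − PEEP) = 440.0 / (10.0 − 3) = 440.0/7.0 = 62.857 mL/cmH2O.
τ = R × C = 27.895 × 0.06286 L/cmH2O = 1.753 s.
t = −τ·ln(1 − 0.95) = −1.753·ln(0.05) = 5.252 s.

5.25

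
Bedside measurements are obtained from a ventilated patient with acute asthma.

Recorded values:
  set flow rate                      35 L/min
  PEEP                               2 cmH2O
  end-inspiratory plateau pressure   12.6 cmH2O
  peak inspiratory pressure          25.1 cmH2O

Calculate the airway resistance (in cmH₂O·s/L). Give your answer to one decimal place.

Flow: 35 L/min ÷ 60 = 0.5833 L/s.
Raw = (PIP − Pplat) / flow = (25.1 − 12.6) / 0.5833 = 12.5 / 0.5833 = 21.43 cmH2O·s/L.

21.4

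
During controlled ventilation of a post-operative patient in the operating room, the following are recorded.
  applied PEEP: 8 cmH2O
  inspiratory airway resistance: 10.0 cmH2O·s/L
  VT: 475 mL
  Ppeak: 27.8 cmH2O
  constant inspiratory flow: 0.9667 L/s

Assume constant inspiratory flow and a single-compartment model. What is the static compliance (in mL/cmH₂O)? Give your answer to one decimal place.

Equation of motion (constant flow): PIP = Vt/C + R·V̇ + PEEP.
Vt/C = PIP − R·V̇ − PEEP = 27.8 − 10.0×0.9667 − 8 = 27.8 − 9.667 − 8 = 10.133 cmH2O.
C = Vt / 10.133 = 475 / 10.133 = 46.877 mL/cmH2O.

46.9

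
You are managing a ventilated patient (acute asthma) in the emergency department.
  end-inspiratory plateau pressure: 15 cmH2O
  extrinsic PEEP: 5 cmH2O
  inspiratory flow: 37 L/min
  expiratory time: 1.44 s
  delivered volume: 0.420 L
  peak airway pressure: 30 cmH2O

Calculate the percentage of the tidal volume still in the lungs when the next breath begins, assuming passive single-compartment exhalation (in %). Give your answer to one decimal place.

24.4

Flow: 37 L/min ÷ 60 = 0.6167 L/s.
R = (PIP − Pplat)/V̇ = (30 − 15) / 0.6167 = 15.0/0.6167 = 24.323 cmH2O·s/L.
C = Vt/(Pplat − PEEP) = 420.0 / (15 − 5) = 420.0/10.0 = 42.0 mL/cmH2O.
τ = R × C = 24.323 × 0.042 L/cmH2O = 1.022 s.
Fraction remaining at end-expiration = e^(−Te/τ) = e^(−1.44/1.022) = 0.2444 → 24.44%.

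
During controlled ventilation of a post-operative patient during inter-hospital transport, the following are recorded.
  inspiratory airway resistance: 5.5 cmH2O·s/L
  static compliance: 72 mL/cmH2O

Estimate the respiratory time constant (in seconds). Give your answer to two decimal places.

0.40

τ = R × C = 5.5 × 72 mL/cmH2O = 5.5 × 0.072 L/cmH2O = 0.396 s.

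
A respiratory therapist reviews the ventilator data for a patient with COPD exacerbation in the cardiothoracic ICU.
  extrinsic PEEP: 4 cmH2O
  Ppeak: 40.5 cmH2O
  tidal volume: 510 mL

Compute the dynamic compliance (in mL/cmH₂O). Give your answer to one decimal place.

14.0

Dynamic compliance = Vt / (PIP − PEEP) = 510 / (40.5 − 4) = 510 / 36.5 = 13.973 mL/cmH2O.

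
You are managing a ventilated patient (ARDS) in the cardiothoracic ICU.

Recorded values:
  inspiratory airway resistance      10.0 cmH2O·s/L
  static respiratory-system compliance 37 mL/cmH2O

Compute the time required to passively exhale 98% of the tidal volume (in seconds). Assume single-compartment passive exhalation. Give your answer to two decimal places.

τ = R × C = 10.0 × 37 mL/cmH2O = 10.0 × 0.037 L/cmH2O = 0.37 s.
Exhaled fraction f = 1 − e^(−t/τ) → t = −τ·ln(1 − f) = −0.37·ln(0.02) = 1.447 s.

1.45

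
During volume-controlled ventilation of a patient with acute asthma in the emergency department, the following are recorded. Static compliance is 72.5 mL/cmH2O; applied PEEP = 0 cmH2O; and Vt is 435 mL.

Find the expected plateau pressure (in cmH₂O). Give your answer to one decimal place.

6.0

Pplat = PEEP + Vt / Cstat = 0 + 435 / 72.5 = 0 + 6.0 = 6.0 cmH2O.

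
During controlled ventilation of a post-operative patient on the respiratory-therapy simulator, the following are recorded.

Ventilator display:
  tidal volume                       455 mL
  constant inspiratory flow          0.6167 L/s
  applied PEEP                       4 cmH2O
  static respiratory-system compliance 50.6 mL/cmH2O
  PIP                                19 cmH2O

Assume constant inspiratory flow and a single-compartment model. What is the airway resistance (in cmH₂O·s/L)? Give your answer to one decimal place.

9.7

Equation of motion (constant flow): PIP = Vt/C + R·V̇ + PEEP.
R·V̇ = PIP − Vt/C − PEEP = 19 − 455/50.6 − 4 = 19 − 8.992 − 4 = 6.008 cmH2O.
R = 6.008 / 0.6167 = 9.742 cmH2O·s/L.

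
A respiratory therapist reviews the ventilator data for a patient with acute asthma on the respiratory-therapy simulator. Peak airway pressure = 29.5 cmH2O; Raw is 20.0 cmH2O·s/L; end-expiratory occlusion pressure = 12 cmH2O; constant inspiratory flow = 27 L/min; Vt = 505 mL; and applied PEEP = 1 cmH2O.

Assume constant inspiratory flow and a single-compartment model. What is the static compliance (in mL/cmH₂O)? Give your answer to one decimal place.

Flow: 27 L/min ÷ 60 = 0.45 L/s.
Total PEEP = 12 cmH2O (set 1 + intrinsic 11); this is the baseline alveolar pressure.
Equation of motion (constant flow): PIP = Vt/C + R·V̇ + PEEP.
Vt/C = PIP − R·V̇ − PEEP = 29.5 − 20.0×0.45 − 12 = 29.5 − 9.0 − 12 = 8.5 cmH2O.
C = Vt / 8.5 = 505 / 8.5 = 59.412 mL/cmH2O.

59.4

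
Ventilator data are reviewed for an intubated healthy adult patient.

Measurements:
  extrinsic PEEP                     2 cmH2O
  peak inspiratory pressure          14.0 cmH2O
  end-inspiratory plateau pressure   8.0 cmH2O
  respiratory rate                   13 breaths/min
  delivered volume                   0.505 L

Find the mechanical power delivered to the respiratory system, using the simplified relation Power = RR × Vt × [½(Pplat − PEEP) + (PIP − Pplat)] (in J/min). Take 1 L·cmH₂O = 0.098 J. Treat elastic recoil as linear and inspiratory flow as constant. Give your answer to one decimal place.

Per-breath work = Vt × [½(Pplat−PEEP) + (PIP−Pplat)] = 0.505 × [0.5×6.0 + 6.0] = 0.505 × 9.0 = 4.545 L·cmH2O.
Power = 13 × 4.545 = 59.085 L·cmH2O/min.
× 0.098 J/(L·cmH2O) → 5.79 J/min.

5.8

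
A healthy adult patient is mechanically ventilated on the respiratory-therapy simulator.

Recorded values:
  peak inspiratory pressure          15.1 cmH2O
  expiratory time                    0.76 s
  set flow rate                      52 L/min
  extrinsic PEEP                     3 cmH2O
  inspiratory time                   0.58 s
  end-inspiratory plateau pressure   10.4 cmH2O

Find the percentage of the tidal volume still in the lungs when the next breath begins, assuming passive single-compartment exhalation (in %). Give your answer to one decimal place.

12.7

Flow: 52 L/min ÷ 60 = 0.8667 L/s.
Vt = flow × Ti = 0.8667 L/s × 0.58 s × 1000 mL/L = 502.69 mL.
R = (PIP − Pplat)/V̇ = (15.1 − 10.4) / 0.8667 = 4.7/0.8667 = 5.423 cmH2O·s/L.
C = Vt/(Pplat − PEEP) = 502.69 / (10.4 − 3) = 502.69/7.4 = 67.931 mL/cmH2O.
τ = R × C = 5.423 × 0.06793 L/cmH2O = 0.3684 s.
Fraction remaining at end-expiration = e^(−Te/τ) = e^(−0.76/0.3684) = 0.1271 → 12.71%.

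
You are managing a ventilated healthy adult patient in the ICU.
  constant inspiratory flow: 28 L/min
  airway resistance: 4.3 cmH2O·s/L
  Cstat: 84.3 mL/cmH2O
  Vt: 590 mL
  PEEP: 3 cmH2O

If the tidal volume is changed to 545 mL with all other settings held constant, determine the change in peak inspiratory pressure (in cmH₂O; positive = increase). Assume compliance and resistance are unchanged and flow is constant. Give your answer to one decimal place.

-0.5

PIP = Vt/C + R·V̇ + PEEP (constant-flow equation of motion).
Only the elastic term changes: ΔPIP = ΔVt / C = (545 − 590) / 84.3 = -0.5338 cmH2O.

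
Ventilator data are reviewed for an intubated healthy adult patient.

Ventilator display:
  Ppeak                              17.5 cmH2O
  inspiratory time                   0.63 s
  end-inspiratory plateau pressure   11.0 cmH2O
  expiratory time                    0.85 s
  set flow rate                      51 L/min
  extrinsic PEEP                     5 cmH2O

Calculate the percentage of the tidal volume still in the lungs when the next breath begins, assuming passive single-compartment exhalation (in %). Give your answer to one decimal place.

Flow: 51 L/min ÷ 60 = 0.85 L/s.
Vt = flow × Ti = 0.85 L/s × 0.63 s × 1000 mL/L = 535.5 mL.
R = (PIP − Pplat)/V̇ = (17.5 − 11.0) / 0.85 = 6.5/0.85 = 7.647 cmH2O·s/L.
C = Vt/(Pplat − PEEP) = 535.5 / (11.0 − 5) = 535.5/6.0 = 89.25 mL/cmH2O.
τ = R × C = 7.647 × 0.08925 L/cmH2O = 0.6825 s.
Fraction remaining at end-expiration = e^(−Te/τ) = e^(−0.85/0.6825) = 0.2878 → 28.78%.

28.8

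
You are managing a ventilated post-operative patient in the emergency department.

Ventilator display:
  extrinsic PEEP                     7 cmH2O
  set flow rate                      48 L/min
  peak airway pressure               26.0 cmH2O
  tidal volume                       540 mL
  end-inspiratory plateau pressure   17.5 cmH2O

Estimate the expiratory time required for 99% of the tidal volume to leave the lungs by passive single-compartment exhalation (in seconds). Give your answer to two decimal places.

Flow: 48 L/min ÷ 60 = 0.8 L/s.
R = (PIP − Pplat)/V̇ = (26.0 − 17.5) / 0.8 = 8.5/0.8 = 10.625 cmH2O·s/L.
C = Vt/(Pplat − PEEP) = 540.0 / (17.5 − 7) = 540.0/10.5 = 51.429 mL/cmH2O.
τ = R × C = 10.625 × 0.05143 L/cmH2O = 0.5464 s.
t = −τ·ln(1 − 0.99) = −0.5464·ln(0.01) = 2.516 s.

2.52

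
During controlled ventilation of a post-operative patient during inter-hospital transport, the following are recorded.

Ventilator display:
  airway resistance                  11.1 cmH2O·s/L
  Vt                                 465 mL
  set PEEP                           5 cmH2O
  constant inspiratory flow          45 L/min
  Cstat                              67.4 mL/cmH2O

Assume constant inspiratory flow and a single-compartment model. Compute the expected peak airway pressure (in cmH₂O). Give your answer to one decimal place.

Flow: 45 L/min ÷ 60 = 0.75 L/s.
Equation of motion (constant flow): PIP = Vt/C + R·V̇ + PEEP.
PIP = 465/67.4 + 11.1×0.75 + 5 = 6.899 + 8.325 + 5 = 20.224 cmH2O.

20.2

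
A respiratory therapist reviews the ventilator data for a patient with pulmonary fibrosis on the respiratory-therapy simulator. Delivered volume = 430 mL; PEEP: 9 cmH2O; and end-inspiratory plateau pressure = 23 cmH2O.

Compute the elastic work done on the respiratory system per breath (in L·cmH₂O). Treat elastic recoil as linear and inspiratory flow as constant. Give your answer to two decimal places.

3.01

Elastic work ≈ ½ × (Pplat − PEEP) × Vt = 0.5 × (23 − 9) × 0.430 L = 0.5 × 14.0 × 0.430 = 3.01 L·cmH2O.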